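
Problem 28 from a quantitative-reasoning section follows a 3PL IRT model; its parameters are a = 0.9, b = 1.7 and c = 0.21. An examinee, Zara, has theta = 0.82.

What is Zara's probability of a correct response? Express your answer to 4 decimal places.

P(theta) = c + (1 − c) · 1 / (1 + exp(−a(theta − b)))
Exponent: 0.9 × (0.82 − 1.7) = -0.7920
1/(1 + e^{0.7920}) = 0.3117
P = 0.21 + 0.79 × 0.3117 = 0.4563

0.4563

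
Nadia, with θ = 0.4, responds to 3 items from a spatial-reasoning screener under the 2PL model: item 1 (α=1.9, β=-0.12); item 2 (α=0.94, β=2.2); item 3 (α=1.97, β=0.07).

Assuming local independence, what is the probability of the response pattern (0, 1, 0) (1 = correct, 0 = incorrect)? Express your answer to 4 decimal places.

P(θ) = 1 / (1 + exp(−α(θ − β)))
P_1 = 1/(1+e^{-0.9880}) = 0.7287
P_2 = 1/(1+e^{1.6920}) = 0.1555
P_3 = 1/(1+e^{-0.6501}) = 0.6570
L = (1−P_1) × P_2 × (1−P_3) = 0.2713 × 0.1555 × 0.3430 = 0.01447

0.0145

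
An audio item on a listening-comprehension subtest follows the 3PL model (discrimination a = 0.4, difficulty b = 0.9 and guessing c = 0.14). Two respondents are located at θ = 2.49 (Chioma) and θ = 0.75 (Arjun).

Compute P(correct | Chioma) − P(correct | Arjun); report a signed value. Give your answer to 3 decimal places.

P(θ) = c + (1 − c) · 1 / (1 + exp(−a(θ − b)))
P(Chioma) = 0.7023  [exponent 0.6360]
P(Arjun) = 0.5571  [exponent -0.0600]
Difference = 0.7023 − 0.5571 = 0.1452

0.145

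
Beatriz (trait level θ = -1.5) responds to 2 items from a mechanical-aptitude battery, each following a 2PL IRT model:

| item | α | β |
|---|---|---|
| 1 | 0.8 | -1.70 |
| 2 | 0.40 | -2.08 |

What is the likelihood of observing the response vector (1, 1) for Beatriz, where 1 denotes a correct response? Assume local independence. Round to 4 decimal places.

P(θ) = 1 / (1 + exp(−α(θ − β)))
P_1 = 1/(1+e^{-0.1600}) = 0.5399
P_2 = 1/(1+e^{-0.2320}) = 0.5577
L = P_1 × P_2 = 0.5399 × 0.5577 = 0.30113

0.3011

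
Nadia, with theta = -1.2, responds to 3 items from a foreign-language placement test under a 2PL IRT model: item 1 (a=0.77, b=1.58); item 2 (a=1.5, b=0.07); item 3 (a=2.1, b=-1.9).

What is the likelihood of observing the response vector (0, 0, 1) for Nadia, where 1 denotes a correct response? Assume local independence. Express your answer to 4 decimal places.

P(theta) = 1 / (1 + exp(−a(theta − b)))
P_1 = 1/(1+e^{2.1406}) = 0.1052
P_2 = 1/(1+e^{1.9050}) = 0.1295
P_3 = 1/(1+e^{-1.4700}) = 0.8131
L = (1−P_1) × (1−P_2) × P_3 = 0.8948 × 0.8705 × 0.8131 = 0.63327

0.6333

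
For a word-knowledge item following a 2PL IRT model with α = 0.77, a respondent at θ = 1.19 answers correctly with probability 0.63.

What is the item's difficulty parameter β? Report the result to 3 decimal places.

0.499

P(θ) = 1 / (1 + exp(−α(θ − β)))
logit(0.63) = ln(0.63/0.37) = 0.5322
β = θ − logit/(α) = 1.19 − 0.5322/0.7700 = 0.4988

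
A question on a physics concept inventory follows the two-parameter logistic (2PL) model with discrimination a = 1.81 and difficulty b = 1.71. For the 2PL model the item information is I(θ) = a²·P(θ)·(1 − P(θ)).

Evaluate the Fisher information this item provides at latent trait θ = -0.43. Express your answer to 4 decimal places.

P = 1/(1+e^{3.8734}) = 0.0204
P(1−P) = 0.0204 × 0.9796 = 0.0199
I = a² × P(1−P) = 1.81² × 0.0199 = 0.06536

0.0654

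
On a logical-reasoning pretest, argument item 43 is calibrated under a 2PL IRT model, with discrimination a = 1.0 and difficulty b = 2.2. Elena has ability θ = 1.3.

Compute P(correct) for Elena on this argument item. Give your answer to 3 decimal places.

P(θ) = 1 / (1 + exp(−a(θ − b)))
Exponent: 1.0 × (1.3 − 2.2) = -0.9000
1/(1 + e^{0.9000}) = 0.2891

0.289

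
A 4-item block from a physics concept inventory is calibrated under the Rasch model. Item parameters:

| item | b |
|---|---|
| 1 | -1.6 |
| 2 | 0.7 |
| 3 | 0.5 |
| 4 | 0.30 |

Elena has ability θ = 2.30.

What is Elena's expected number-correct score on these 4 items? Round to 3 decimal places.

3.551

P(θ) = 1 / (1 + exp(−(θ − b)))
P_1 = 1/(1+e^{-3.9000}) = 0.9802
P_2 = 1/(1+e^{-1.6000}) = 0.8320
P_3 = 1/(1+e^{-1.8000}) = 0.8581
P_4 = 1/(1+e^{-2.0000}) = 0.8808
E[score] = 0.9802 + 0.8320 + 0.8581 + 0.8808 = 3.5511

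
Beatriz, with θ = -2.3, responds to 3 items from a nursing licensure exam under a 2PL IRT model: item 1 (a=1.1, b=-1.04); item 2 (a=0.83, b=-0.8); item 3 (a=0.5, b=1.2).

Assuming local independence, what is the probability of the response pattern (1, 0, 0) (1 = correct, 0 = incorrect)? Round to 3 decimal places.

0.132

P(θ) = 1 / (1 + exp(−a(θ − b)))
P_1 = 1/(1+e^{1.3860}) = 0.2000
P_2 = 1/(1+e^{1.2450}) = 0.2236
P_3 = 1/(1+e^{1.7500}) = 0.1480
L = P_1 × (1−P_2) × (1−P_3) = 0.2000 × 0.7764 × 0.8520 = 0.13233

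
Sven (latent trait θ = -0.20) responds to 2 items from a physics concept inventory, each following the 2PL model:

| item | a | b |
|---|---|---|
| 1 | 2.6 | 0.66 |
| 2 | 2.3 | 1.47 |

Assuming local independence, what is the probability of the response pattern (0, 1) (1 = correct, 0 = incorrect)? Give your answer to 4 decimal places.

0.0190

P(θ) = 1 / (1 + exp(−a(θ − b)))
P_1 = 1/(1+e^{2.2360}) = 0.0966
P_2 = 1/(1+e^{3.8410}) = 0.0210
L = (1−P_1) × P_2 = 0.9034 × 0.0210 = 0.01899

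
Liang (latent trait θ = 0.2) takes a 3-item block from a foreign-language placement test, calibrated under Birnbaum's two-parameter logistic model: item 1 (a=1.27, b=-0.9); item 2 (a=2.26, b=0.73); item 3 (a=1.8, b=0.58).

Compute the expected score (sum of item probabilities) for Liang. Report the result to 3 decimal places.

1.369

P(θ) = 1 / (1 + exp(−a(θ − b)))
P_1 = 1/(1+e^{-1.3970}) = 0.8017
P_2 = 1/(1+e^{1.1978}) = 0.2319
P_3 = 1/(1+e^{0.6840}) = 0.3354
E[score] = 0.8017 + 0.2319 + 0.3354 = 1.3689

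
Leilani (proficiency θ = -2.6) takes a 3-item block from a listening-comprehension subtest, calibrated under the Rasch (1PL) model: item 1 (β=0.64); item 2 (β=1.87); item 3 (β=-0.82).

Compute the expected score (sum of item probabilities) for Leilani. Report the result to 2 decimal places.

0.19

P(θ) = 1 / (1 + exp(−(θ − β)))
P_1 = 1/(1+e^{3.2400}) = 0.0377
P_2 = 1/(1+e^{4.4700}) = 0.0113
P_3 = 1/(1+e^{1.7800}) = 0.1443
E[score] = 0.0377 + 0.0113 + 0.1443 = 0.1933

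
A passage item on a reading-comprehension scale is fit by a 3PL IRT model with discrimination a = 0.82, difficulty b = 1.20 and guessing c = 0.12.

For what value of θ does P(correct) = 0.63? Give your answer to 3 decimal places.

1.591

P(θ) = c + (1 − c) · 1 / (1 + exp(−a(θ − b)))
Remove guessing floor: (0.63 − 0.12)/(1 − 0.12) = 0.5795
logit = ln(0.5795/0.4205) = 0.3209
θ = b + logit/(a) = 1.20 + 0.3209/0.8200 = 1.5914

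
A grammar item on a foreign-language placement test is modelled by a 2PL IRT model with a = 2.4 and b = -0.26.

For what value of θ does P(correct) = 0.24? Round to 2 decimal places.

P(θ) = 1 / (1 + exp(−a(θ − b)))
logit = ln(0.2400/0.7600) = -1.1527
θ = b + logit/(a) = -0.26 + (-1.1527)/2.4000 = -0.7403

-0.74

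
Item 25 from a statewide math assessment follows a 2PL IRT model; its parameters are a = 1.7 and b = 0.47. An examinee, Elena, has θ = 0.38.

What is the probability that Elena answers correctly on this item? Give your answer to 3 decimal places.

0.462

P(θ) = 1 / (1 + exp(−a(θ − b)))
Exponent: 1.7 × (0.38 − 0.47) = -0.1530
1/(1 + e^{0.1530}) = 0.4618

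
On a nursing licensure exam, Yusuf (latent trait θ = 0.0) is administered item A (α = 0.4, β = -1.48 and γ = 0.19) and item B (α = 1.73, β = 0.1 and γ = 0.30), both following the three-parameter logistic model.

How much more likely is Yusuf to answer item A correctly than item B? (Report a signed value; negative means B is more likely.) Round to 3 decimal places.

P(θ) = γ + (1 − γ) · 1 / (1 + exp(−α(θ − β)))
P_A = 0.7115
P_B = 0.6198
P_A − P_B = 0.0917

0.092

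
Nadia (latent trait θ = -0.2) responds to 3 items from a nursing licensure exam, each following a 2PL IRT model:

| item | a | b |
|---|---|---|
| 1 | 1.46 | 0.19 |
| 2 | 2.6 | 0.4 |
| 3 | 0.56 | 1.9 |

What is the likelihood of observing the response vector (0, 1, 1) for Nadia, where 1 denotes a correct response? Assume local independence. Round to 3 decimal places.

0.026

P(θ) = 1 / (1 + exp(−a(θ − b)))
P_1 = 1/(1+e^{0.5694}) = 0.3614
P_2 = 1/(1+e^{1.5600}) = 0.1736
P_3 = 1/(1+e^{1.1760}) = 0.2358
L = (1−P_1) × P_2 × P_3 = 0.6386 × 0.1736 × 0.2358 = 0.02615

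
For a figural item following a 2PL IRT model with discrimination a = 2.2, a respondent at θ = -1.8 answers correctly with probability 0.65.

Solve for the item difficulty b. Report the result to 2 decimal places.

-2.08

P(θ) = 1 / (1 + exp(−a(θ − b)))
logit(0.65) = ln(0.65/0.35) = 0.6190
b = θ − logit/(a) = -1.8 − 0.6190/2.2000 = -2.0814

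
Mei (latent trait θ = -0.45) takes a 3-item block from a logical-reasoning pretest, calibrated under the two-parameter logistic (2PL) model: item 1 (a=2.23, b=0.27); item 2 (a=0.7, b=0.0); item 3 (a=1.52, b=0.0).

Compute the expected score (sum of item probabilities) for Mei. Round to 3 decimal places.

0.924

P(θ) = 1 / (1 + exp(−a(θ − b)))
P_1 = 1/(1+e^{1.6056}) = 0.1672
P_2 = 1/(1+e^{0.3150}) = 0.4219
P_3 = 1/(1+e^{0.6840}) = 0.3354
E[score] = 0.1672 + 0.4219 + 0.3354 = 0.9245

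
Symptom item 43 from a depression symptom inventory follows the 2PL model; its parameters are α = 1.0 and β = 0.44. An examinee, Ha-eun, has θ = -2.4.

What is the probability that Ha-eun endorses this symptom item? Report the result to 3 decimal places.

P(θ) = 1 / (1 + exp(−α(θ − β)))
Exponent: 1.0 × (-2.4 − 0.44) = -2.8400
1/(1 + e^{2.8400}) = 0.0552

0.055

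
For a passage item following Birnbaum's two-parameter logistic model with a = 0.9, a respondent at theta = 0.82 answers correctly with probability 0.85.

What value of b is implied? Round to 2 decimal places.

P(theta) = 1 / (1 + exp(−a(theta − b)))
logit(0.85) = ln(0.85/0.15) = 1.7346
b = theta − logit/(a) = 0.82 − 1.7346/0.9000 = -1.1073

-1.11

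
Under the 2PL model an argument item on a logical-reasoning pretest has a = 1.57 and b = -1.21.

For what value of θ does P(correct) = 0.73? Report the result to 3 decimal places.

-0.576

P(θ) = 1 / (1 + exp(−a(θ − b)))
logit = ln(0.7300/0.2700) = 0.9946
θ = b + logit/(a) = -1.21 + 0.9946/1.5700 = -0.5765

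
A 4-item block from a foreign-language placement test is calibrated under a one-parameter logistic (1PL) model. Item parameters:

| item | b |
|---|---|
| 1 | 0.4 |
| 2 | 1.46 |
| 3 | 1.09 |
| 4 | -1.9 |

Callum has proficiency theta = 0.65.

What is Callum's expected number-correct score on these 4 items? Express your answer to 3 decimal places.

2.189

P(theta) = 1 / (1 + exp(−(theta − b)))
P_1 = 1/(1+e^{-0.2500}) = 0.5622
P_2 = 1/(1+e^{0.8100}) = 0.3079
P_3 = 1/(1+e^{0.4400}) = 0.3917
P_4 = 1/(1+e^{-2.5500}) = 0.9276
E[score] = 0.5622 + 0.3079 + 0.3917 + 0.9276 = 2.1894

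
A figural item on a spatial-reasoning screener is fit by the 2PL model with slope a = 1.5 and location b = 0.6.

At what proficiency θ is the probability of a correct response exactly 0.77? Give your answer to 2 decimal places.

P(θ) = 1 / (1 + exp(−a(θ − b)))
logit = ln(0.7700/0.2300) = 1.2083
θ = b + logit/(a) = 0.6 + 1.2083/1.5000 = 1.4055

1.41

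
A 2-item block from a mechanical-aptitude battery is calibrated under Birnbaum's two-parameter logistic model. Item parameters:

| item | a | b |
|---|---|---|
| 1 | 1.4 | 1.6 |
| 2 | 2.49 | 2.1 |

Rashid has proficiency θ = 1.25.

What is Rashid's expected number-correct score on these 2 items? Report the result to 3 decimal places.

0.487

P(θ) = 1 / (1 + exp(−a(θ − b)))
P_1 = 1/(1+e^{0.4900}) = 0.3799
P_2 = 1/(1+e^{2.1165}) = 0.1075
E[score] = 0.3799 + 0.1075 = 0.4874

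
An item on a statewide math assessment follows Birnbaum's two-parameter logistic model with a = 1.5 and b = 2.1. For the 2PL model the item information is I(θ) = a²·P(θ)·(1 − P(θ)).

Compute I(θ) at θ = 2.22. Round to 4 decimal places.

P = 1/(1+e^{-0.1800}) = 0.5449
P(1−P) = 0.5449 × 0.4551 = 0.2480
I = a² × P(1−P) = 1.5² × 0.2480 = 0.55797

0.5580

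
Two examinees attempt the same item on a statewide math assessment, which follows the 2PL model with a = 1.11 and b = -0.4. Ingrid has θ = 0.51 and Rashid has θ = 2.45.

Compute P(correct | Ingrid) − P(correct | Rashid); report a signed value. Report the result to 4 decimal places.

-0.2264

P(θ) = 1 / (1 + exp(−a(θ − b)))
P(Ingrid) = 0.7330  [exponent 1.0101]
P(Rashid) = 0.9594  [exponent 3.1635]
Difference = 0.7330 − 0.9594 = -0.2264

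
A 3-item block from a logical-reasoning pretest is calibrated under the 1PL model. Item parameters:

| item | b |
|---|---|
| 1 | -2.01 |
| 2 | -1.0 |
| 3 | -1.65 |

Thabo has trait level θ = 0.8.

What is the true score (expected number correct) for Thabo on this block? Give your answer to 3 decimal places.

P(θ) = 1 / (1 + exp(−(θ − b)))
P_1 = 1/(1+e^{-2.8100}) = 0.9432
P_2 = 1/(1+e^{-1.8000}) = 0.8581
P_3 = 1/(1+e^{-2.4500}) = 0.9206
E[score] = 0.9432 + 0.8581 + 0.9206 = 2.7219

2.722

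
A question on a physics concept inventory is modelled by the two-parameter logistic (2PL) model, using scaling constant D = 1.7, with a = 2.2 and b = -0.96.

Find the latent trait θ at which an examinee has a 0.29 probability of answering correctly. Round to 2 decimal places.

P(θ) = 1 / (1 + exp(−D·a(θ − b)))
logit = ln(0.2900/0.7100) = -0.8954
θ = b + logit/(1.7·a) = -0.96 + (-0.8954)/3.7400 = -1.1994

-1.20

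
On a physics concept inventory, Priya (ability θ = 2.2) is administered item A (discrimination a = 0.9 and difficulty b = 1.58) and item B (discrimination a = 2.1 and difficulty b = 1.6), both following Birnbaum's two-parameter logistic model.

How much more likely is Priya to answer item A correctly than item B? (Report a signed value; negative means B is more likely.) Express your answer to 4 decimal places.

-0.1430

P(θ) = 1 / (1 + exp(−a(θ − b)))
P_A = 0.6360
P_B = 0.7790
P_A − P_B = -0.1430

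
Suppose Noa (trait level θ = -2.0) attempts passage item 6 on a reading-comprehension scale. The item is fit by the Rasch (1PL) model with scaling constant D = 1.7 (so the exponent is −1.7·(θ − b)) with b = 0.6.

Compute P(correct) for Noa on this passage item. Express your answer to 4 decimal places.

P(θ) = 1 / (1 + exp(−D·(θ − b)))
Exponent: 1.7 × (-2.0 − 0.6) = -4.4200
1/(1 + e^{4.4200}) = 0.0119
P = 0.0119

0.0119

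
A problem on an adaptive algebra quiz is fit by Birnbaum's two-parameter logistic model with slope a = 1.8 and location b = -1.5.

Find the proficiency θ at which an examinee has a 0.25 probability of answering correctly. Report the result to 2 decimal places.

P(θ) = 1 / (1 + exp(−a(θ − b)))
logit = ln(0.2500/0.7500) = -1.0986
θ = b + logit/(a) = -1.5 + (-1.0986)/1.8000 = -2.1103

-2.11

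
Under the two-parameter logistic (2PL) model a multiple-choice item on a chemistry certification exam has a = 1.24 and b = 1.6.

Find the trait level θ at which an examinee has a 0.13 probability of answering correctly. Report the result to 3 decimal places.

0.067

P(θ) = 1 / (1 + exp(−a(θ − b)))
logit = ln(0.1300/0.8700) = -1.9010
θ = b + logit/(a) = 1.6 + (-1.9010)/1.2400 = 0.0670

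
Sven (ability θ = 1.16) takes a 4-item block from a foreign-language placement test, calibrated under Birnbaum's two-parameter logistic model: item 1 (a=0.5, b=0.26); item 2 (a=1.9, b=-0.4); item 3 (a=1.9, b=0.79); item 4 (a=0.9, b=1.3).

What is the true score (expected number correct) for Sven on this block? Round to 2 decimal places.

P(θ) = 1 / (1 + exp(−a(θ − b)))
P_1 = 1/(1+e^{-0.4500}) = 0.6106
P_2 = 1/(1+e^{-2.9640}) = 0.9509
P_3 = 1/(1+e^{-0.7030}) = 0.6689
P_4 = 1/(1+e^{0.1260}) = 0.4685
E[score] = 0.6106 + 0.9509 + 0.6689 + 0.4685 = 2.6990

2.70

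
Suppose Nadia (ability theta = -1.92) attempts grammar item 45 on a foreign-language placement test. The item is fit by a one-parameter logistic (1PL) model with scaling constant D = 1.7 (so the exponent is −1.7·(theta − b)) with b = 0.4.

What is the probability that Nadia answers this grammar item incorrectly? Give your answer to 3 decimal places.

P(theta) = 1 / (1 + exp(−D·(theta − b)))
Exponent: 1.7 × (-1.92 − 0.4) = -3.9440
1/(1 + e^{3.9440}) = 0.0190
P = 0.0190
P(incorrect) = 1 − 0.0190 = 0.9810

0.981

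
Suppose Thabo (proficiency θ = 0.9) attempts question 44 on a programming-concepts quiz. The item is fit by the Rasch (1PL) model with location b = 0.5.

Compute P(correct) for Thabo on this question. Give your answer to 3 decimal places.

0.599

P(θ) = 1 / (1 + exp(−(θ − b)))
Exponent: (0.9 − 0.5) = 0.4000
1/(1 + e^{-0.4000}) = 0.5987
P = 0.5987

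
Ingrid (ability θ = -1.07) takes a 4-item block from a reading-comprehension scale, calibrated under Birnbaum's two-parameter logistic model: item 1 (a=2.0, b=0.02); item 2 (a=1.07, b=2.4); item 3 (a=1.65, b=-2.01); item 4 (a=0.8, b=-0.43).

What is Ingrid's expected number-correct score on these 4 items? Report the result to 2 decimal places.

P(θ) = 1 / (1 + exp(−a(θ − b)))
P_1 = 1/(1+e^{2.1800}) = 0.1016
P_2 = 1/(1+e^{3.7129}) = 0.0238
P_3 = 1/(1+e^{-1.5510}) = 0.8251
P_4 = 1/(1+e^{0.5120}) = 0.3747
E[score] = 0.1016 + 0.0238 + 0.8251 + 0.3747 = 1.3252

1.33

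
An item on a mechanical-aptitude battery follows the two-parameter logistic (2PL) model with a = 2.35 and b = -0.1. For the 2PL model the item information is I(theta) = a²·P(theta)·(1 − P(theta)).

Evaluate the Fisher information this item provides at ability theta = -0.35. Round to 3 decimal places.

1.268

P = 1/(1+e^{0.5875}) = 0.3572
P(1−P) = 0.3572 × 0.6428 = 0.2296
I = a² × P(1−P) = 2.35² × 0.2296 = 1.26802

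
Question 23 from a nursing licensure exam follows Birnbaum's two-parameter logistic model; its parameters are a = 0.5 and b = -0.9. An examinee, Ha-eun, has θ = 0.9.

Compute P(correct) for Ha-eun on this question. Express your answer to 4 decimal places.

P(θ) = 1 / (1 + exp(−a(θ − b)))
Exponent: 0.5 × (0.9 − (-0.9)) = 0.9000
1/(1 + e^{-0.9000}) = 0.7109

0.7109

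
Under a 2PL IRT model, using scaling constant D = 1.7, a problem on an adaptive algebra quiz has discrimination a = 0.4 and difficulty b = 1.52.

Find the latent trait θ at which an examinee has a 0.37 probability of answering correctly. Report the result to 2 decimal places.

P(θ) = 1 / (1 + exp(−D·a(θ − b)))
logit = ln(0.3700/0.6300) = -0.5322
θ = b + logit/(1.7·a) = 1.52 + (-0.5322)/0.6800 = 0.7373

0.74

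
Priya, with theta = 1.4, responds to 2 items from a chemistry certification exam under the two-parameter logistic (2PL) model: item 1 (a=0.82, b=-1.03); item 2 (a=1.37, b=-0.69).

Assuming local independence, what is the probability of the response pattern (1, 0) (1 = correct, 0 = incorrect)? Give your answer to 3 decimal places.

P(theta) = 1 / (1 + exp(−a(theta − b)))
P_1 = 1/(1+e^{-1.9926}) = 0.8800
P_2 = 1/(1+e^{-2.8633}) = 0.9460
L = P_1 × (1−P_2) = 0.8800 × 0.0540 = 0.04752

0.048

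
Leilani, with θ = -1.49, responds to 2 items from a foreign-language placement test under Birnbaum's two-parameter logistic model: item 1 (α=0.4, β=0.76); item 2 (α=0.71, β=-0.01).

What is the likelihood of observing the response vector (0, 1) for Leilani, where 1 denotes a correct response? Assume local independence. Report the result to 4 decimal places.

P(θ) = 1 / (1 + exp(−α(θ − β)))
P_1 = 1/(1+e^{0.9000}) = 0.2891
P_2 = 1/(1+e^{1.0508}) = 0.2591
L = (1−P_1) × P_2 = 0.7109 × 0.2591 = 0.18419

0.1842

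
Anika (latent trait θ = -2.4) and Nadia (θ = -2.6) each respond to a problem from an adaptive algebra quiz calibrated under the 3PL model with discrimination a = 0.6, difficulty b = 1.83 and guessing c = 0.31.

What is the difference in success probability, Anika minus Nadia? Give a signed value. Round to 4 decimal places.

P(θ) = c + (1 − c) · 1 / (1 + exp(−a(θ − b)))
P(Anika) = 0.3605  [exponent -2.5380]
P(Nadia) = 0.3552  [exponent -2.6580]
Difference = 0.3605 − 0.3552 = 0.0053

0.0053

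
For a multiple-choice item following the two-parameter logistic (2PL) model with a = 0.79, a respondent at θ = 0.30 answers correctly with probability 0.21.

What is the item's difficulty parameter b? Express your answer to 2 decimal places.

P(θ) = 1 / (1 + exp(−a(θ − b)))
logit(0.21) = ln(0.21/0.79) = -1.3249
b = θ − logit/(a) = 0.30 − (-1.3249)/0.7900 = 1.9771

1.98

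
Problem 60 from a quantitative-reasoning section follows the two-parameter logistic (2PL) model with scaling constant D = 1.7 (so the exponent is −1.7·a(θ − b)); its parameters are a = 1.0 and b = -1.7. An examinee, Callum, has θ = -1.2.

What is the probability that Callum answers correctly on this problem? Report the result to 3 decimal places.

0.701

P(θ) = 1 / (1 + exp(−D·a(θ − b)))
Exponent: 1.7 × 1.0 × (-1.2 − (-1.7)) = 0.8500
1/(1 + e^{-0.8500}) = 0.7006
P = 0.7006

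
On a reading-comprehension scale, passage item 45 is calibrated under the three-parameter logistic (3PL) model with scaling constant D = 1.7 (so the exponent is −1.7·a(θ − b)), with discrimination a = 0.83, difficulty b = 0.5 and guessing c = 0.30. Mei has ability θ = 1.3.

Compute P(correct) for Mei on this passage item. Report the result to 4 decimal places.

P(θ) = c + (1 − c) · 1 / (1 + exp(−D·a(θ − b)))
Exponent: 1.7 × 0.83 × (1.3 − 0.5) = 1.1288
1/(1 + e^{-1.1288}) = 0.7556
P = 0.30 + 0.70 × 0.7556 = 0.8289

0.8289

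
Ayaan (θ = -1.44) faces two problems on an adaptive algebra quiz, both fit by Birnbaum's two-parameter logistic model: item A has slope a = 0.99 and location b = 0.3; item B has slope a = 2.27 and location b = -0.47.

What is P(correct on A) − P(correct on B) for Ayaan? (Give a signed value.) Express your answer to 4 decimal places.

0.0520

P(θ) = 1 / (1 + exp(−a(θ − b)))
P_A = 0.1515
P_B = 0.0996
P_A − P_B = 0.0520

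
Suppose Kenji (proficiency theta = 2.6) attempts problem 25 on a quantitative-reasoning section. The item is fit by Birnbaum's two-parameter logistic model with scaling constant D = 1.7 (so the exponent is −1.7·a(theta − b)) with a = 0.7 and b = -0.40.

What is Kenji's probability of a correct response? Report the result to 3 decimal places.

P(theta) = 1 / (1 + exp(−D·a(theta − b)))
Exponent: 1.7 × 0.7 × (2.6 − (-0.40)) = 3.5700
1/(1 + e^{-3.5700}) = 0.9726
P = 0.9726

0.973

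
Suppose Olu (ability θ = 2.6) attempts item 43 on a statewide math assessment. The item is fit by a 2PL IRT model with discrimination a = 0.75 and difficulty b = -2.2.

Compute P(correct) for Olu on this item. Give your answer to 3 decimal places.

P(θ) = 1 / (1 + exp(−a(θ − b)))
Exponent: 0.75 × (2.6 − (-2.2)) = 3.6000
1/(1 + e^{-3.6000}) = 0.9734

0.973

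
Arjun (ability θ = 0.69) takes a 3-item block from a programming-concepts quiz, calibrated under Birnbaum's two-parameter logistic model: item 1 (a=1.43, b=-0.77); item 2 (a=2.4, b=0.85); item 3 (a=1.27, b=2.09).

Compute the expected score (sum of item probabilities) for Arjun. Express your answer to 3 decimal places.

1.439

P(θ) = 1 / (1 + exp(−a(θ − b)))
P_1 = 1/(1+e^{-2.0878}) = 0.8897
P_2 = 1/(1+e^{0.3840}) = 0.4052
P_3 = 1/(1+e^{1.7780}) = 0.1446
E[score] = 0.8897 + 0.4052 + 0.1446 = 1.4394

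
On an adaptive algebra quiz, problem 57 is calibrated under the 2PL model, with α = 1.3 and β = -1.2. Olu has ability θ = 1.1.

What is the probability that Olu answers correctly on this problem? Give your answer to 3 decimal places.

P(θ) = 1 / (1 + exp(−α(θ − β)))
Exponent: 1.3 × (1.1 − (-1.2)) = 2.9900
1/(1 + e^{-2.9900}) = 0.9521

0.952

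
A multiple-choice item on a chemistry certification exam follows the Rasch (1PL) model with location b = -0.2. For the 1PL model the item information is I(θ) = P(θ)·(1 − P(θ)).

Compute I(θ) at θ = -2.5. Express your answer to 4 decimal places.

P = 1/(1+e^{2.3000}) = 0.0911
P(1−P) = 0.0911 × 0.9089 = 0.0828
I = P(1−P) = 0.08282

0.0828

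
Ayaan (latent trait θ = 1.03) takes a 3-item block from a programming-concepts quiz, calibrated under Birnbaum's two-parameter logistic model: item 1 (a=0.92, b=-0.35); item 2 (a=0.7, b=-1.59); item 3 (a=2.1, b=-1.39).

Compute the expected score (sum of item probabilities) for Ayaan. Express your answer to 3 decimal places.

P(θ) = 1 / (1 + exp(−a(θ − b)))
P_1 = 1/(1+e^{-1.2696}) = 0.7807
P_2 = 1/(1+e^{-1.8340}) = 0.8622
P_3 = 1/(1+e^{-5.0820}) = 0.9938
E[score] = 0.7807 + 0.8622 + 0.9938 = 2.6367

2.637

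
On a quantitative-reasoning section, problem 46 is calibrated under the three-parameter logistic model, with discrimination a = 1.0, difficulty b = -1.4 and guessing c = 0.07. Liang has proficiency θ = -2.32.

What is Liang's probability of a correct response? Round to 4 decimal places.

0.3350

P(θ) = c + (1 − c) · 1 / (1 + exp(−a(θ − b)))
Exponent: 1.0 × (-2.32 − (-1.4)) = -0.9200
1/(1 + e^{0.9200}) = 0.2850
P = 0.07 + 0.93 × 0.2850 = 0.3350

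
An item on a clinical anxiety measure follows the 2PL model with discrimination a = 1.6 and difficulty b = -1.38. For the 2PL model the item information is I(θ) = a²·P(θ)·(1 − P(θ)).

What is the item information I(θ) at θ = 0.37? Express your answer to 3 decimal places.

0.138

P = 1/(1+e^{-2.8000}) = 0.9427
P(1−P) = 0.9427 × 0.0573 = 0.0540
I = a² × P(1−P) = 1.6² × 0.0540 = 0.13834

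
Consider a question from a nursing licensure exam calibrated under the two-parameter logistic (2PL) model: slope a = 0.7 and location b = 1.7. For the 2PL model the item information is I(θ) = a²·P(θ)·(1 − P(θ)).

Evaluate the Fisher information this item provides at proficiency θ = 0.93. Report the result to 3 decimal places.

0.114

P = 1/(1+e^{0.5390}) = 0.3684
P(1−P) = 0.3684 × 0.6316 = 0.2327
I = a² × P(1−P) = 0.7² × 0.2327 = 0.11402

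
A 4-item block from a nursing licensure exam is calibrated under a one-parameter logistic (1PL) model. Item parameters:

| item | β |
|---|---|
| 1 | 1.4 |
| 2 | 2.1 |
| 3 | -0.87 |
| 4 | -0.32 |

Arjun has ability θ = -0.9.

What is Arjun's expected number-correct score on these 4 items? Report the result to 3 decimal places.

0.990

P(θ) = 1 / (1 + exp(−(θ − β)))
P_1 = 1/(1+e^{2.3000}) = 0.0911
P_2 = 1/(1+e^{3.0000}) = 0.0474
P_3 = 1/(1+e^{0.0300}) = 0.4925
P_4 = 1/(1+e^{0.5800}) = 0.3589
E[score] = 0.0911 + 0.0474 + 0.4925 + 0.3589 = 0.9900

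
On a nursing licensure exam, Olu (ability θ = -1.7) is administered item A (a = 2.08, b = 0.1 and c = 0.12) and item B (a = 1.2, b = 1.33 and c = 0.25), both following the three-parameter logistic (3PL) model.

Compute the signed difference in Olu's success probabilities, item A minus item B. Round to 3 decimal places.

-0.129

P(θ) = c + (1 − c) · 1 / (1 + exp(−a(θ − b)))
P_A = 0.1403
P_B = 0.2693
P_A − P_B = -0.1289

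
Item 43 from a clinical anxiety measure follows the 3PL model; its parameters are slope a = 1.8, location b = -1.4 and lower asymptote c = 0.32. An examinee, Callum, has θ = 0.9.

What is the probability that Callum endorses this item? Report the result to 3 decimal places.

P(θ) = c + (1 − c) · 1 / (1 + exp(−a(θ − b)))
Exponent: 1.8 × (0.9 − (-1.4)) = 4.1400
1/(1 + e^{-4.1400}) = 0.9843
P = 0.32 + 0.68 × 0.9843 = 0.9893

0.989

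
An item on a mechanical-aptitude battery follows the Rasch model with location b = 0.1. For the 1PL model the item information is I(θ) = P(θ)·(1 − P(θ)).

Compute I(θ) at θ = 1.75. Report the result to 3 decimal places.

P = 1/(1+e^{-1.6500}) = 0.8389
P(1−P) = 0.8389 × 0.1611 = 0.1352
I = P(1−P) = 0.13515

0.135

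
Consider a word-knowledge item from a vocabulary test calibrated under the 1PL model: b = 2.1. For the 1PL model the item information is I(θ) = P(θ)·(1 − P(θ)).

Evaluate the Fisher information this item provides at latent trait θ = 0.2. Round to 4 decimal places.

P = 1/(1+e^{1.9000}) = 0.1301
P(1−P) = 0.1301 × 0.8699 = 0.1132
I = P(1−P) = 0.11318

0.1132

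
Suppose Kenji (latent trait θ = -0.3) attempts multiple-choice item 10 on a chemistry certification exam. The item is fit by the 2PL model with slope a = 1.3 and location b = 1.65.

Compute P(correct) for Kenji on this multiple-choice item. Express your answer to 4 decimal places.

P(θ) = 1 / (1 + exp(−a(θ − b)))
Exponent: 1.3 × (-0.3 − 1.65) = -2.5350
1/(1 + e^{2.5350}) = 0.0734

0.0734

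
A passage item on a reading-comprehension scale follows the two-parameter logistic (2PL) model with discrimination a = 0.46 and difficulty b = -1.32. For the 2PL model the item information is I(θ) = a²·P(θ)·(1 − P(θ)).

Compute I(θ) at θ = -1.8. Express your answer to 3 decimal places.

0.052

P = 1/(1+e^{0.2208}) = 0.4450
P(1−P) = 0.4450 × 0.5550 = 0.2470
I = a² × P(1−P) = 0.46² × 0.2470 = 0.05226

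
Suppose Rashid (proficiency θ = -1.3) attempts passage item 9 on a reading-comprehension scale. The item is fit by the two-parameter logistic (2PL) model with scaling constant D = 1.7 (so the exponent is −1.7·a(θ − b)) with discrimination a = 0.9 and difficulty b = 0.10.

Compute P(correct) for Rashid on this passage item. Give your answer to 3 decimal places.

0.105

P(θ) = 1 / (1 + exp(−D·a(θ − b)))
Exponent: 1.7 × 0.9 × (-1.3 − 0.10) = -2.1420
1/(1 + e^{2.1420}) = 0.1051
P = 0.1051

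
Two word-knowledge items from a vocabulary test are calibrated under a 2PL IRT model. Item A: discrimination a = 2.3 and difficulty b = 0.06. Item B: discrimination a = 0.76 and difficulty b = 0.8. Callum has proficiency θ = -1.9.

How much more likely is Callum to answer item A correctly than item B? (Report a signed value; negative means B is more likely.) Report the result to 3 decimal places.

P(θ) = 1 / (1 + exp(−a(θ − b)))
P_A = 0.0109
P_B = 0.1139
P_A − P_B = -0.1030

-0.103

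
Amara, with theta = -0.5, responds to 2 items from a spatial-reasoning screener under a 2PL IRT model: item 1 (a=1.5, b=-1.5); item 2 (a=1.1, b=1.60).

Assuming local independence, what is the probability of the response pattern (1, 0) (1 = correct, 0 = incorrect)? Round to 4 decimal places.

0.7437

P(theta) = 1 / (1 + exp(−a(theta − b)))
P_1 = 1/(1+e^{-1.5000}) = 0.8176
P_2 = 1/(1+e^{2.3100}) = 0.0903
L = P_1 × (1−P_2) = 0.8176 × 0.9097 = 0.74375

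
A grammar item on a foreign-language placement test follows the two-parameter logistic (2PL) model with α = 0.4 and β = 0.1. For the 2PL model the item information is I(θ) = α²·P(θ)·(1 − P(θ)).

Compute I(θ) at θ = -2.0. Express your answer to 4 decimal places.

0.0337

P = 1/(1+e^{0.8400}) = 0.3015
P(1−P) = 0.3015 × 0.6985 = 0.2106
I = α² × P(1−P) = 0.4² × 0.2106 = 0.03370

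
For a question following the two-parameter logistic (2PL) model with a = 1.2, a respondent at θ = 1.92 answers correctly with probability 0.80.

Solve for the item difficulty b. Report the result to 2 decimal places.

0.76

P(θ) = 1 / (1 + exp(−a(θ − b)))
logit(0.80) = ln(0.80/0.20) = 1.3863
b = θ − logit/(a) = 1.92 − 1.3863/1.2000 = 0.7648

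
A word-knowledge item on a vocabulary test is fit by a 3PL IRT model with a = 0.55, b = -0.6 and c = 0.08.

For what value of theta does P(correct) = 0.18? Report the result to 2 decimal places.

-4.43

P(theta) = c + (1 − c) · 1 / (1 + exp(−a(theta − b)))
Remove guessing floor: (0.18 − 0.08)/(1 − 0.08) = 0.1087
logit = ln(0.1087/0.8913) = -2.1041
theta = b + logit/(a) = -0.6 + (-2.1041)/0.5500 = -4.4257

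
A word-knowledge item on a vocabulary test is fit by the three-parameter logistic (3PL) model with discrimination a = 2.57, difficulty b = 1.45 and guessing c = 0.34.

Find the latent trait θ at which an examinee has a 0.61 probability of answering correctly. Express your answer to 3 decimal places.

1.307

P(θ) = c + (1 − c) · 1 / (1 + exp(−a(θ − b)))
Remove guessing floor: (0.61 − 0.34)/(1 − 0.34) = 0.4091
logit = ln(0.4091/0.5909) = -0.3677
θ = b + logit/(a) = 1.45 + (-0.3677)/2.5700 = 1.3069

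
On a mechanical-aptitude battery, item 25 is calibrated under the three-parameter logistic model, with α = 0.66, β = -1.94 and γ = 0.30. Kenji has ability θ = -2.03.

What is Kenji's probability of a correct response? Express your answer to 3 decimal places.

P(θ) = γ + (1 − γ) · 1 / (1 + exp(−α(θ − β)))
Exponent: 0.66 × (-2.03 − (-1.94)) = -0.0594
1/(1 + e^{0.0594}) = 0.4852
P = 0.30 + 0.70 × 0.4852 = 0.6396

0.640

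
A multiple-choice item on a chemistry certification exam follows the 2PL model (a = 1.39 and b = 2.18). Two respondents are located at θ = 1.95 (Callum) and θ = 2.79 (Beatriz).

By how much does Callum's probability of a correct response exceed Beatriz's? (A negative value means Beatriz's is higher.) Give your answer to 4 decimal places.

-0.2794

P(θ) = 1 / (1 + exp(−a(θ − b)))
P(Callum) = 0.4207  [exponent -0.3197]
P(Beatriz) = 0.7001  [exponent 0.8479]
Difference = 0.4207 − 0.7001 = -0.2794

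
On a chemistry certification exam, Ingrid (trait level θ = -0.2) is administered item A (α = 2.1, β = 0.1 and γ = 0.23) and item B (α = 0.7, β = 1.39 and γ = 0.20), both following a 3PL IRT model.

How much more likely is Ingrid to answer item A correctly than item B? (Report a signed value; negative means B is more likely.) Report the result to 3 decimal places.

P(θ) = γ + (1 − γ) · 1 / (1 + exp(−α(θ − β)))
P_A = 0.4976
P_B = 0.3978
P_A − P_B = 0.0997

0.100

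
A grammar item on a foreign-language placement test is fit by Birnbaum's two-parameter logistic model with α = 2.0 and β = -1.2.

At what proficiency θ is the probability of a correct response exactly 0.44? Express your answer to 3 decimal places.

P(θ) = 1 / (1 + exp(−α(θ − β)))
logit = ln(0.4400/0.5600) = -0.2412
θ = β + logit/(α) = -1.2 + (-0.2412)/2.0000 = -1.3206

-1.321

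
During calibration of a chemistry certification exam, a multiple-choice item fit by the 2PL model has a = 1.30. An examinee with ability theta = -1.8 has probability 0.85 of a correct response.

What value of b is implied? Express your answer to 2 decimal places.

P(theta) = 1 / (1 + exp(−a(theta − b)))
logit(0.85) = ln(0.85/0.15) = 1.7346
b = theta − logit/(a) = -1.8 − 1.7346/1.3000 = -3.1343

-3.13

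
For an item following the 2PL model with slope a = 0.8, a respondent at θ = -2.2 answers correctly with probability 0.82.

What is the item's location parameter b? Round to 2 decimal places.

-4.10

P(θ) = 1 / (1 + exp(−a(θ − b)))
logit(0.82) = ln(0.82/0.18) = 1.5163
b = θ − logit/(a) = -2.2 − 1.5163/0.8000 = -4.0954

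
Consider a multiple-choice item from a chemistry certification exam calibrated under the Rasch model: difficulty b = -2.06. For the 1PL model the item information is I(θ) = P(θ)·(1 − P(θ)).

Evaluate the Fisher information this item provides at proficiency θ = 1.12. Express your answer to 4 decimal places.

0.0383

P = 1/(1+e^{-3.1800}) = 0.9601
P(1−P) = 0.9601 × 0.0399 = 0.0383
I = P(1−P) = 0.03833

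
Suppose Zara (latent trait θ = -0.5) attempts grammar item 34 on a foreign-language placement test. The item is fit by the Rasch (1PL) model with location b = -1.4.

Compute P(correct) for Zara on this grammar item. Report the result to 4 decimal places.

0.7109

P(θ) = 1 / (1 + exp(−(θ − b)))
Exponent: (-0.5 − (-1.4)) = 0.9000
1/(1 + e^{-0.9000}) = 0.7109
P = 0.7109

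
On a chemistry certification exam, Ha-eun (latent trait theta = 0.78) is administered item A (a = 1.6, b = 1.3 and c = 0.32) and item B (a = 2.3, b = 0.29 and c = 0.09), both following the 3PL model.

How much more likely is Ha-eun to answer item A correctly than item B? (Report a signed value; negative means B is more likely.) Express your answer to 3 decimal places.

-0.251

P(theta) = c + (1 − c) · 1 / (1 + exp(−a(theta − b)))
P_A = 0.5262
P_B = 0.7773
P_A − P_B = -0.2511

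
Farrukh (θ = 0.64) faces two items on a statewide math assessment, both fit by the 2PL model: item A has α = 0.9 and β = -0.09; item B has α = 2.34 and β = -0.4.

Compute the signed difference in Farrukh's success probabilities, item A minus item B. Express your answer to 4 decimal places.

-0.2608

P(θ) = 1 / (1 + exp(−α(θ − β)))
P_A = 0.6586
P_B = 0.9194
P_A − P_B = -0.2608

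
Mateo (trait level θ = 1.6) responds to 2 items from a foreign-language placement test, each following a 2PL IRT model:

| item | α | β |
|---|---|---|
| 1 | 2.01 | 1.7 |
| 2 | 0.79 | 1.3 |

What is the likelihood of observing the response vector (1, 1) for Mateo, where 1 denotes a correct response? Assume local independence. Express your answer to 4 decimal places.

0.2515

P(θ) = 1 / (1 + exp(−α(θ − β)))
P_1 = 1/(1+e^{0.2010}) = 0.4499
P_2 = 1/(1+e^{-0.2370}) = 0.5590
L = P_1 × P_2 = 0.4499 × 0.5590 = 0.25149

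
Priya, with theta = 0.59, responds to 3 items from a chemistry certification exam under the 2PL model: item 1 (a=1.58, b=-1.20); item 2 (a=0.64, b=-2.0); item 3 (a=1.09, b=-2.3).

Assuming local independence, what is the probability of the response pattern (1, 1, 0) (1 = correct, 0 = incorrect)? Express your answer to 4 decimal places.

0.0326

P(theta) = 1 / (1 + exp(−a(theta − b)))
P_1 = 1/(1+e^{-2.8282}) = 0.9442
P_2 = 1/(1+e^{-1.6576}) = 0.8399
P_3 = 1/(1+e^{-3.1501}) = 0.9589
L = P_1 × P_2 × (1−P_3) = 0.9442 × 0.8399 × 0.0411 = 0.03258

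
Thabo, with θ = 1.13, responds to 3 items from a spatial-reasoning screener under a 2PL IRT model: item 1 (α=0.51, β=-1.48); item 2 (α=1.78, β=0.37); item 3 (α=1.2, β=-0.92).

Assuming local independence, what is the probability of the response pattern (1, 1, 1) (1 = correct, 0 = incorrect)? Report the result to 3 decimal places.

P(θ) = 1 / (1 + exp(−α(θ − β)))
P_1 = 1/(1+e^{-1.3311}) = 0.7910
P_2 = 1/(1+e^{-1.3528}) = 0.7946
P_3 = 1/(1+e^{-2.4600}) = 0.9213
L = P_1 × P_2 × P_3 = 0.7910 × 0.7946 × 0.9213 = 0.57906

0.579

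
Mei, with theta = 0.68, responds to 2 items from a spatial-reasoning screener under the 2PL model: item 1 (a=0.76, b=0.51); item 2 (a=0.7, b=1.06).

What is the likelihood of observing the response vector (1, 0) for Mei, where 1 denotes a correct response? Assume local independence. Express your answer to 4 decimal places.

P(theta) = 1 / (1 + exp(−a(theta − b)))
P_1 = 1/(1+e^{-0.1292}) = 0.5323
P_2 = 1/(1+e^{0.2660}) = 0.4339
L = P_1 × (1−P_2) = 0.5323 × 0.5661 = 0.30132

0.3013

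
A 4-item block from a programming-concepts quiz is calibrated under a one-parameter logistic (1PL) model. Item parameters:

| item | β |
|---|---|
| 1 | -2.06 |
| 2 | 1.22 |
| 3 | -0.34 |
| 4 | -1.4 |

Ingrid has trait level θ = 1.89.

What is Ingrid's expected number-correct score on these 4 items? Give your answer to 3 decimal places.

3.510

P(θ) = 1 / (1 + exp(−(θ − β)))
P_1 = 1/(1+e^{-3.9500}) = 0.9811
P_2 = 1/(1+e^{-0.6700}) = 0.6615
P_3 = 1/(1+e^{-2.2300}) = 0.9029
P_4 = 1/(1+e^{-3.2900}) = 0.9641
E[score] = 0.9811 + 0.6615 + 0.9029 + 0.9641 = 3.5096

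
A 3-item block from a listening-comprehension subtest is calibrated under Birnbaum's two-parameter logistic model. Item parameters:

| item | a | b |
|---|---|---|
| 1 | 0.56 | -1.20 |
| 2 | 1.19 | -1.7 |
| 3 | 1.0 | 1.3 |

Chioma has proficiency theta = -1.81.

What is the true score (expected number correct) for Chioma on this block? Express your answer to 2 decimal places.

P(theta) = 1 / (1 + exp(−a(theta − b)))
P_1 = 1/(1+e^{0.3416}) = 0.4154
P_2 = 1/(1+e^{0.1309}) = 0.4673
P_3 = 1/(1+e^{3.1100}) = 0.0427
E[score] = 0.4154 + 0.4673 + 0.0427 = 0.9254

0.93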